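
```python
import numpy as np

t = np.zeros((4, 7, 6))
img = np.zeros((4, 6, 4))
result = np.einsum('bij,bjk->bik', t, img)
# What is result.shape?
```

(4, 7, 4)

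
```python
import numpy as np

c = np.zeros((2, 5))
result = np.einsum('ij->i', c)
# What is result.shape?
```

(2,)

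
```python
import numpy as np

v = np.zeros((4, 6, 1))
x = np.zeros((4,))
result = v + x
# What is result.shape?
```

(4, 6, 4)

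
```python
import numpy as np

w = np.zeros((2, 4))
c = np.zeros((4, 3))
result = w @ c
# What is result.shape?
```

(2, 3)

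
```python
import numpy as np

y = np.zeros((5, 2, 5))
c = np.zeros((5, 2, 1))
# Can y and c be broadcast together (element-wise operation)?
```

Yes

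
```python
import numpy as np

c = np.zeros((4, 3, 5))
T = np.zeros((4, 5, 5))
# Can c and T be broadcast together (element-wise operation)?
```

No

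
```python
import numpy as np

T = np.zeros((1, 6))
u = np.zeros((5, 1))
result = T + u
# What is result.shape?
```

(5, 6)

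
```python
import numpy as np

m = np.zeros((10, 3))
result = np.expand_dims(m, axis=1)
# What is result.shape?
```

(10, 1, 3)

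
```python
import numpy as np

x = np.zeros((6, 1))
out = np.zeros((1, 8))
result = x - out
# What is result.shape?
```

(6, 8)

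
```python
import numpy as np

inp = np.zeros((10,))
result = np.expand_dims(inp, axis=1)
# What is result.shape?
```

(10, 1)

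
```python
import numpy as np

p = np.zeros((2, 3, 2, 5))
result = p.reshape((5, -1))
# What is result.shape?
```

(5, 12)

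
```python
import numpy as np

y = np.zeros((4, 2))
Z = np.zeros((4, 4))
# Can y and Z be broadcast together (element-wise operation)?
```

No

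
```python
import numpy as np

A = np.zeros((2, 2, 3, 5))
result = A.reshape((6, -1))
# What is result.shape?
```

(6, 10)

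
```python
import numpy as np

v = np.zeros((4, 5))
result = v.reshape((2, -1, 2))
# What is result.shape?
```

(2, 5, 2)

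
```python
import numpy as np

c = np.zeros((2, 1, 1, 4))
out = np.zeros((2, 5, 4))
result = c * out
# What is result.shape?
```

(2, 2, 5, 4)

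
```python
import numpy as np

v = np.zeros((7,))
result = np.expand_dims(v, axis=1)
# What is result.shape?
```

(7, 1)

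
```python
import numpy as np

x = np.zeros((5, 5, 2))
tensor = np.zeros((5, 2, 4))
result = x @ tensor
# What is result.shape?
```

(5, 5, 4)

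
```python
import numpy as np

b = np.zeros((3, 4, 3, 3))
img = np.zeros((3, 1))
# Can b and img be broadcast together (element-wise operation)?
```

Yes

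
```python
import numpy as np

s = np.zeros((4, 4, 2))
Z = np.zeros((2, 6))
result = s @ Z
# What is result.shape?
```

(4, 4, 6)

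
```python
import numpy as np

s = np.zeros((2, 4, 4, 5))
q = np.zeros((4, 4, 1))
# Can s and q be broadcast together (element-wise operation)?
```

Yes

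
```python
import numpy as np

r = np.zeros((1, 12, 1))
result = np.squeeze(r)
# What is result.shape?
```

(12,)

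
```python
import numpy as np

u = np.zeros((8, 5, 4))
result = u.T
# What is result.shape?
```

(4, 5, 8)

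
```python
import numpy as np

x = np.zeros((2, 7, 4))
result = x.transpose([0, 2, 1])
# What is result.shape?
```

(2, 4, 7)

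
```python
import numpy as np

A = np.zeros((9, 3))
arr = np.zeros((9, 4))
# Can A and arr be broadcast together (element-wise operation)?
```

No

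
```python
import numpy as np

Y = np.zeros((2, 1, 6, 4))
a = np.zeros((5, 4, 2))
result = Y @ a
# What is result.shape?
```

(2, 5, 6, 2)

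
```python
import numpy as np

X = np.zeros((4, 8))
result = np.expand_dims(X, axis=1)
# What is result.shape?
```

(4, 1, 8)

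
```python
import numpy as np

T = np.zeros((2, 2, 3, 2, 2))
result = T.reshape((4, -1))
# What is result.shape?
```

(4, 12)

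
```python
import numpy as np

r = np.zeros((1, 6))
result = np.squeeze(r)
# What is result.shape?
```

(6,)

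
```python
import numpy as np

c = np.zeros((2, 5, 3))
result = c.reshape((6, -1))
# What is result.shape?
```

(6, 5)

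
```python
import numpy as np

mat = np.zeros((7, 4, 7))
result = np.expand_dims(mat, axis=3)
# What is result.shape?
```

(7, 4, 7, 1)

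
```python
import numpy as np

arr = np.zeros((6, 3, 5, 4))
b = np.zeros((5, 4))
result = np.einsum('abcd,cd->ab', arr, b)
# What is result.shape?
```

(6, 3)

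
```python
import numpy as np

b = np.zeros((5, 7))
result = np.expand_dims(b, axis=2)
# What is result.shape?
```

(5, 7, 1)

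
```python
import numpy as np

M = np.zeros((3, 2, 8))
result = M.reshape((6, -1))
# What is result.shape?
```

(6, 8)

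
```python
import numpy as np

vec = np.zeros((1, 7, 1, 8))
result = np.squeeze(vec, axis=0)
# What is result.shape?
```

(7, 1, 8)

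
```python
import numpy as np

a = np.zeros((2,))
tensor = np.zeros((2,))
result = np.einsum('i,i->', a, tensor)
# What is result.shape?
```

()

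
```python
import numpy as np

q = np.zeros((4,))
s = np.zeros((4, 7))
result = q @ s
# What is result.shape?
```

(7,)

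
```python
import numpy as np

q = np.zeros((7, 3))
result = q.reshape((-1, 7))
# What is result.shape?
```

(3, 7)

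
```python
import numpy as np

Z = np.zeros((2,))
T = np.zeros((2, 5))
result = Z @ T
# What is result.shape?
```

(5,)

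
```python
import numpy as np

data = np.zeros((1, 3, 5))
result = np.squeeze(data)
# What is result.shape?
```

(3, 5)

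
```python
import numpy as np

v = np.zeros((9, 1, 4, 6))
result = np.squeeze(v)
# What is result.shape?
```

(9, 4, 6)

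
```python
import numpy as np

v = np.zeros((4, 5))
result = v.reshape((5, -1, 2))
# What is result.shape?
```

(5, 2, 2)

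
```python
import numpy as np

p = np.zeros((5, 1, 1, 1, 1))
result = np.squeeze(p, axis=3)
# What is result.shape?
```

(5, 1, 1, 1)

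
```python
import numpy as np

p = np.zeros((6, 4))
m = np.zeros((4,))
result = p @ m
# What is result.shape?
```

(6,)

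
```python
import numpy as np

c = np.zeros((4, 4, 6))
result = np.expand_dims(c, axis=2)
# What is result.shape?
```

(4, 4, 1, 6)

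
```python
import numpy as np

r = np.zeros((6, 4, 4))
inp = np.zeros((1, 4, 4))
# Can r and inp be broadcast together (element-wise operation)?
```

Yes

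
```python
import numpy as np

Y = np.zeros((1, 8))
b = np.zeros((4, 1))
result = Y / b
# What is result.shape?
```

(4, 8)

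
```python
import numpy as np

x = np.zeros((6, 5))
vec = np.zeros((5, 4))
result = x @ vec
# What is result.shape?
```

(6, 4)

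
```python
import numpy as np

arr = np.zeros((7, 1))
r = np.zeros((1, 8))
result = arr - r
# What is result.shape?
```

(7, 8)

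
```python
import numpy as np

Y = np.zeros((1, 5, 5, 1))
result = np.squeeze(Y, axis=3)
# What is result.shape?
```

(1, 5, 5)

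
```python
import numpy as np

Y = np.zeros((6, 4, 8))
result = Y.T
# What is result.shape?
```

(8, 4, 6)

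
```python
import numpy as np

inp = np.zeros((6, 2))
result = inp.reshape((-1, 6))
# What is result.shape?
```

(2, 6)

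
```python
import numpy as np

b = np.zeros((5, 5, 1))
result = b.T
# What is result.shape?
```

(1, 5, 5)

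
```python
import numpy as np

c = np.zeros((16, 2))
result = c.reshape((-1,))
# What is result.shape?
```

(32,)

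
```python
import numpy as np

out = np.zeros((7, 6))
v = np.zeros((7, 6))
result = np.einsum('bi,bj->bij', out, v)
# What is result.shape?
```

(7, 6, 6)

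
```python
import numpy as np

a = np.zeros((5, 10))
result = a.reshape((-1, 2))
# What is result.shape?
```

(25, 2)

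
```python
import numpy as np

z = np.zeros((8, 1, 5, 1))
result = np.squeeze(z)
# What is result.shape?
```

(8, 5)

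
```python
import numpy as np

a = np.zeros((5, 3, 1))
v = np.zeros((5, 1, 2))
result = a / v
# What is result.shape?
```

(5, 3, 2)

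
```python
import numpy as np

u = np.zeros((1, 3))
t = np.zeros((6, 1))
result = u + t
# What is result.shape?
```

(6, 3)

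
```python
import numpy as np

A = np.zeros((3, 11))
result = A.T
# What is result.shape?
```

(11, 3)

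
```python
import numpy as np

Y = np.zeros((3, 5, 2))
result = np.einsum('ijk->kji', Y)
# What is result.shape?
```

(2, 5, 3)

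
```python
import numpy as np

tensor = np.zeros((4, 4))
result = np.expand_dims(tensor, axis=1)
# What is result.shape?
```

(4, 1, 4)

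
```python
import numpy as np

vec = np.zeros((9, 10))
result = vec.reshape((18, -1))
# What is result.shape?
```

(18, 5)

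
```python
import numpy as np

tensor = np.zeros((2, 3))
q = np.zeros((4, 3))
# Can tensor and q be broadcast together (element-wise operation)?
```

No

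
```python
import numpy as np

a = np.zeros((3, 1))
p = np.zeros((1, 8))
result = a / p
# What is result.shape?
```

(3, 8)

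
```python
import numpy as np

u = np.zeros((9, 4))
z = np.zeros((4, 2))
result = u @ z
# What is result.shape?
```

(9, 2)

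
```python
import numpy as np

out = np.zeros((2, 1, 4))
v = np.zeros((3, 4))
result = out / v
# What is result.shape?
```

(2, 3, 4)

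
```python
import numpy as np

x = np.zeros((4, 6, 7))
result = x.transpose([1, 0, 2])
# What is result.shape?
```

(6, 4, 7)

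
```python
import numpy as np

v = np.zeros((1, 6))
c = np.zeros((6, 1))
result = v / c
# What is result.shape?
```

(6, 6)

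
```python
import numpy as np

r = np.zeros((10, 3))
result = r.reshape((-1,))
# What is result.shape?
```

(30,)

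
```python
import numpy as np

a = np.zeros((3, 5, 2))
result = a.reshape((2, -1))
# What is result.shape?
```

(2, 15)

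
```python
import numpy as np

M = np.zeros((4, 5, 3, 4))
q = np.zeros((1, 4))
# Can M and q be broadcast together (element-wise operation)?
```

Yes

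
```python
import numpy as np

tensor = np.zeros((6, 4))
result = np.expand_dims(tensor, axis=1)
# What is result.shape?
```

(6, 1, 4)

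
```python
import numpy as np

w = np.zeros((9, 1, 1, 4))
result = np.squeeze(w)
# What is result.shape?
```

(9, 4)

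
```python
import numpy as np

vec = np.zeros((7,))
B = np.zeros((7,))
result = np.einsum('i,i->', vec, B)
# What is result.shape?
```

()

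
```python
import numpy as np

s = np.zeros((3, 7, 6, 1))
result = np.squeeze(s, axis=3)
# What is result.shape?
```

(3, 7, 6)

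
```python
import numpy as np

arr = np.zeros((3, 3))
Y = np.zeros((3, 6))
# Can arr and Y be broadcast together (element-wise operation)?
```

No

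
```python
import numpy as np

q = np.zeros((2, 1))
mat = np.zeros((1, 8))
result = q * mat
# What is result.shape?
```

(2, 8)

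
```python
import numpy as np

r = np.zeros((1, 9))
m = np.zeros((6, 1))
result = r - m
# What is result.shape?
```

(6, 9)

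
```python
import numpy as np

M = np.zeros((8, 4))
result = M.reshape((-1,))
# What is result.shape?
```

(32,)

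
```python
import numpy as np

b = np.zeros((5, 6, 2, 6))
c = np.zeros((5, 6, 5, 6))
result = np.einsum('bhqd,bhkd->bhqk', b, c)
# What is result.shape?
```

(5, 6, 2, 5)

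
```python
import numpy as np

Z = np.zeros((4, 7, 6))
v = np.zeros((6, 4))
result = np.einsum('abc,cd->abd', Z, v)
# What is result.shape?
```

(4, 7, 4)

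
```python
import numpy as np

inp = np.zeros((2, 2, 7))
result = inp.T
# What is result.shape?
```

(7, 2, 2)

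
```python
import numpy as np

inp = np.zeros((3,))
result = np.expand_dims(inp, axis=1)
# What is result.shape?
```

(3, 1)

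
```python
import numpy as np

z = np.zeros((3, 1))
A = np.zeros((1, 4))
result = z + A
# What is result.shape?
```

(3, 4)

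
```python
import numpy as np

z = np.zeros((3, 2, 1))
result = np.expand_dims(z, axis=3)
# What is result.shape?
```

(3, 2, 1, 1)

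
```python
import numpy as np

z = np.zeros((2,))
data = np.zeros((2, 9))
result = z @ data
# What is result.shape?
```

(9,)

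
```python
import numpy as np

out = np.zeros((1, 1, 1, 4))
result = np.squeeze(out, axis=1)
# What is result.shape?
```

(1, 1, 4)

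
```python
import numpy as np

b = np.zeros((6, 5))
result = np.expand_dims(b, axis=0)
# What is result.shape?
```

(1, 6, 5)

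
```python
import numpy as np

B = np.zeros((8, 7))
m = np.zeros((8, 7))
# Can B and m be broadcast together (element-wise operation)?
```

Yes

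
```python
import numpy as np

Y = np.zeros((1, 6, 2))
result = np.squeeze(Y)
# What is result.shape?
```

(6, 2)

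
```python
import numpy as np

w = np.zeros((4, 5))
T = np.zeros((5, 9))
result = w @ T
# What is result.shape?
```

(4, 9)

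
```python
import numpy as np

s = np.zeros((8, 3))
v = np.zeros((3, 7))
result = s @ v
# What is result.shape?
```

(8, 7)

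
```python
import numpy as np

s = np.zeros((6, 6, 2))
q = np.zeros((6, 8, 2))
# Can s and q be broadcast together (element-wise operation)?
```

No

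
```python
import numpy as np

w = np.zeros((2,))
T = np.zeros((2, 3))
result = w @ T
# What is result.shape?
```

(3,)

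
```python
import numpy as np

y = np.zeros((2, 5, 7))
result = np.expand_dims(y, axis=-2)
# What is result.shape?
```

(2, 5, 1, 7)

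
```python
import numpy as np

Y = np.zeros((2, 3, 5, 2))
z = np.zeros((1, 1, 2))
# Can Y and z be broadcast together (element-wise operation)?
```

Yes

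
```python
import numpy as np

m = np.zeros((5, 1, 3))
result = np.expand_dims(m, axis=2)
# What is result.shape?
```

(5, 1, 1, 3)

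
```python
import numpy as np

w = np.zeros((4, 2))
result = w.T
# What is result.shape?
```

(2, 4)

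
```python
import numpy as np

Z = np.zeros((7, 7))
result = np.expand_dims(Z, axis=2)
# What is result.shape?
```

(7, 7, 1)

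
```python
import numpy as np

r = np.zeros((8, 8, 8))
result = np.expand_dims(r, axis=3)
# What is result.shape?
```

(8, 8, 8, 1)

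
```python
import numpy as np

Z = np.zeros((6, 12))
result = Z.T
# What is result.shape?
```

(12, 6)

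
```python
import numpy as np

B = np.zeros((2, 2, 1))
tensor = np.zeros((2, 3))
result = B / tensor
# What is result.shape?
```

(2, 2, 3)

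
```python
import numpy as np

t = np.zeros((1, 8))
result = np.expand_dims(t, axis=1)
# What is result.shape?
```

(1, 1, 8)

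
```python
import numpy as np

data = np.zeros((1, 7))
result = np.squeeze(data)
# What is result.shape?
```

(7,)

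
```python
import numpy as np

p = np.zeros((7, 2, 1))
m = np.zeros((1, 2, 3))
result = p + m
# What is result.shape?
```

(7, 2, 3)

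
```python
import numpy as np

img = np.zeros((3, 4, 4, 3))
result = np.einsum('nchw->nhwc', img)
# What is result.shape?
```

(3, 4, 3, 4)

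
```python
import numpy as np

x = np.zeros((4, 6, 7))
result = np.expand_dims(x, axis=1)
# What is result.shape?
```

(4, 1, 6, 7)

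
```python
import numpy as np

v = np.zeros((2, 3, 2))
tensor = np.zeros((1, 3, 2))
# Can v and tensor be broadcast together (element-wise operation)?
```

Yes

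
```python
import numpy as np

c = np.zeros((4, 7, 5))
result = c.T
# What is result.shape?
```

(5, 7, 4)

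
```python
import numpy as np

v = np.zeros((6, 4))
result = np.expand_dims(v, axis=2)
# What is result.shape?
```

(6, 4, 1)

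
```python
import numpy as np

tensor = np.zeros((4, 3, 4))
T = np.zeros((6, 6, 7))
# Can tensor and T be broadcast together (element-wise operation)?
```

No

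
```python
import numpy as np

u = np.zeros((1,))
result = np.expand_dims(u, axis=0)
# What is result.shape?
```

(1, 1)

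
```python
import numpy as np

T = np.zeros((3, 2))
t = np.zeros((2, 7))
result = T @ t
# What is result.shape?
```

(3, 7)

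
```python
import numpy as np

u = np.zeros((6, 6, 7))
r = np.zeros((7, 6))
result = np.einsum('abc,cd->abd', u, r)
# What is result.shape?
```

(6, 6, 6)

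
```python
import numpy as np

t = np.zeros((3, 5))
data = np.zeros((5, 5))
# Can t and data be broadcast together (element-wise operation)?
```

No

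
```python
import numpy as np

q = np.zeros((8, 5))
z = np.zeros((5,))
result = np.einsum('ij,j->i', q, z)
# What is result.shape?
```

(8,)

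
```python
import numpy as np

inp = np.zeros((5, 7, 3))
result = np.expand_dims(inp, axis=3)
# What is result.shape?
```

(5, 7, 3, 1)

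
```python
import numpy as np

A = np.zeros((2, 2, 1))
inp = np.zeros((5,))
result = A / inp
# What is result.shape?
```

(2, 2, 5)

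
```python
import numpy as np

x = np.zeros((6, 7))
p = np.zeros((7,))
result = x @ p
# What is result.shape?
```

(6,)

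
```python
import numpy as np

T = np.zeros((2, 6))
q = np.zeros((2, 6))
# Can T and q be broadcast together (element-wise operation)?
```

Yes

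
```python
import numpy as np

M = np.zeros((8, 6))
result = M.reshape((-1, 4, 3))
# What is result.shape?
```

(4, 4, 3)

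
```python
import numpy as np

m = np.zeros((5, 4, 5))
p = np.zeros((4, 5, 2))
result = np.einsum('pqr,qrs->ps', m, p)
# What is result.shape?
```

(5, 2)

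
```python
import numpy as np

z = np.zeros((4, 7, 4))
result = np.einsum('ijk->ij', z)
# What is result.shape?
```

(4, 7)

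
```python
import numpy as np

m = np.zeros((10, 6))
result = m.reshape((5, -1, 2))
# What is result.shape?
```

(5, 6, 2)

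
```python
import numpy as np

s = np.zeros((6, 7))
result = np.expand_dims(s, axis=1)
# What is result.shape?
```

(6, 1, 7)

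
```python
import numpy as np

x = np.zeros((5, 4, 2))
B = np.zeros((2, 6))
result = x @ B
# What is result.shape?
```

(5, 4, 6)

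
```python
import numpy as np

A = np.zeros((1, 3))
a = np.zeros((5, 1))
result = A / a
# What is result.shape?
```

(5, 3)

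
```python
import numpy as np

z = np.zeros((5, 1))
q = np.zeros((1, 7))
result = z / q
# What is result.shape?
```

(5, 7)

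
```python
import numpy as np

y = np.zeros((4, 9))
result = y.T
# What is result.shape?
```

(9, 4)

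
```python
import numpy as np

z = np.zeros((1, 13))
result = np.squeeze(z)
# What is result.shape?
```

(13,)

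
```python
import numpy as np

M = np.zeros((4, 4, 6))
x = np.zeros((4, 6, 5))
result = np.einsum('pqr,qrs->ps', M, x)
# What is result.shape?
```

(4, 5)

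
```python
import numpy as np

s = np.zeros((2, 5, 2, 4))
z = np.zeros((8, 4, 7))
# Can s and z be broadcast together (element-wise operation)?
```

No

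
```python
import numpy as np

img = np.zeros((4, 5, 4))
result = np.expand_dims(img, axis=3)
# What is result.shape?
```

(4, 5, 4, 1)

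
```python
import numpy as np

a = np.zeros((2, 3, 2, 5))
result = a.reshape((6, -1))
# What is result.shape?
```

(6, 10)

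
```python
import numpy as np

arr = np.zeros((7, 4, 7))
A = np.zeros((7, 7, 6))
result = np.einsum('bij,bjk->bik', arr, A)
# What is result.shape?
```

(7, 4, 6)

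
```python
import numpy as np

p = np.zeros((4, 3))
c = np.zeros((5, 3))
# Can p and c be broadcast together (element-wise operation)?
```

No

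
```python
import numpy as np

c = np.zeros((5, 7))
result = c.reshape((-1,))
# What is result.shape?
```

(35,)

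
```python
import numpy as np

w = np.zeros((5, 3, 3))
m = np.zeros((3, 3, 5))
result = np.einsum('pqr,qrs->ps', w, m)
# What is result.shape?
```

(5, 5)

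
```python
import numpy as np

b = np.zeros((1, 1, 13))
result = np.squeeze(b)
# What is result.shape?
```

(13,)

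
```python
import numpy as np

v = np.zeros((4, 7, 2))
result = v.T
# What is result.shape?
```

(2, 7, 4)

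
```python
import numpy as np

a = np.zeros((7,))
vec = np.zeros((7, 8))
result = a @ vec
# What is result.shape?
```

(8,)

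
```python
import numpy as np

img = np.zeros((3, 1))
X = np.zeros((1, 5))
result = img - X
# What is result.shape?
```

(3, 5)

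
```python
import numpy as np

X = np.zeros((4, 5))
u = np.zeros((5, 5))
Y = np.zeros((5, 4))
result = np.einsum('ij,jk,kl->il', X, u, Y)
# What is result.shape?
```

(4, 4)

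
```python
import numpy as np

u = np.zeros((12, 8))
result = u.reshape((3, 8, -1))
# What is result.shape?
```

(3, 8, 4)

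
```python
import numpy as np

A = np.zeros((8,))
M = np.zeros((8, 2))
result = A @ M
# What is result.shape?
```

(2,)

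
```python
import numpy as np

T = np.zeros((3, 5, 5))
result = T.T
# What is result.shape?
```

(5, 5, 3)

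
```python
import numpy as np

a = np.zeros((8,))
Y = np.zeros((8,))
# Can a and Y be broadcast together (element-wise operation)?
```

Yes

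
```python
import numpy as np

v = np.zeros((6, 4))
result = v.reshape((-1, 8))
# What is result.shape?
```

(3, 8)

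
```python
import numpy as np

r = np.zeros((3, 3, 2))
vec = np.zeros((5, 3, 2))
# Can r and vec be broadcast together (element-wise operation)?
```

No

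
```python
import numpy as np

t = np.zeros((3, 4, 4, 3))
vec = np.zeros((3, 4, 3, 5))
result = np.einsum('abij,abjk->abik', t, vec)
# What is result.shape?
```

(3, 4, 4, 5)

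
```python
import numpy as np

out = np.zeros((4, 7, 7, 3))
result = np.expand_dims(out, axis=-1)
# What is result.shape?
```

(4, 7, 7, 3, 1)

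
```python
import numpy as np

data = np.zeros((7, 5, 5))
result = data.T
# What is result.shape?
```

(5, 5, 7)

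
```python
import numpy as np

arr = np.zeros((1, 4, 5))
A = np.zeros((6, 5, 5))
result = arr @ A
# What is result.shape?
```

(6, 4, 5)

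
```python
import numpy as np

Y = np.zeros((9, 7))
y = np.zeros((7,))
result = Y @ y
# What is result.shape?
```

(9,)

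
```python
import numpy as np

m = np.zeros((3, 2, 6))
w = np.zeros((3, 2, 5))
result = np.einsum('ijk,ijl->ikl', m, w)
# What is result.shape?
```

(3, 6, 5)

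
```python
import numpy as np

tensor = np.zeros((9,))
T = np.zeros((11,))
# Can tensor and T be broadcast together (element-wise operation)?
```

No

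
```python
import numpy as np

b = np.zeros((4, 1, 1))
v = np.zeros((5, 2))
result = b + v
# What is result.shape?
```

(4, 5, 2)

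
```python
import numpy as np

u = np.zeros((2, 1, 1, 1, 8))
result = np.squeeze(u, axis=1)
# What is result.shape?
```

(2, 1, 1, 8)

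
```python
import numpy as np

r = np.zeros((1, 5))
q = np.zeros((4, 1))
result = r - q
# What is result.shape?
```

(4, 5)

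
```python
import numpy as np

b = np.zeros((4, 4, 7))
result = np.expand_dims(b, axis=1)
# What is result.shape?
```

(4, 1, 4, 7)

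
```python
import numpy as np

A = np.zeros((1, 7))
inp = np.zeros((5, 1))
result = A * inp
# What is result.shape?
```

(5, 7)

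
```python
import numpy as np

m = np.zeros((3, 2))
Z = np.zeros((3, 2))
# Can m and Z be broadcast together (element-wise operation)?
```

Yes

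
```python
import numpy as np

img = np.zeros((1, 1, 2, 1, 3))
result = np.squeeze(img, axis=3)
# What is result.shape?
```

(1, 1, 2, 3)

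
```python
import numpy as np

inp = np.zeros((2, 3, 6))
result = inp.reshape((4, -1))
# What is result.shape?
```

(4, 9)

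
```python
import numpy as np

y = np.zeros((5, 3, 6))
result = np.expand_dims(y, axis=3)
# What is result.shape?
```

(5, 3, 6, 1)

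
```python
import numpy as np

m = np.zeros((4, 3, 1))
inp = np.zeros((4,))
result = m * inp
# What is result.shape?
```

(4, 3, 4)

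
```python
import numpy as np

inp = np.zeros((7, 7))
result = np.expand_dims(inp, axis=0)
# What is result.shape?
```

(1, 7, 7)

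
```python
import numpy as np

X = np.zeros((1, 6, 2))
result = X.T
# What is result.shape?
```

(2, 6, 1)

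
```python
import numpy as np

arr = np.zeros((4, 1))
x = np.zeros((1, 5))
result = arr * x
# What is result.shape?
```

(4, 5)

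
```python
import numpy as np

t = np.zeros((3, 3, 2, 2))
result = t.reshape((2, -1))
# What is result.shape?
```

(2, 18)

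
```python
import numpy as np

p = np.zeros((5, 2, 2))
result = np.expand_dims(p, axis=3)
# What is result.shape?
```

(5, 2, 2, 1)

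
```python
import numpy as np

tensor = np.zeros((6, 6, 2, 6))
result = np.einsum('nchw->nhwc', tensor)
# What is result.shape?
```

(6, 2, 6, 6)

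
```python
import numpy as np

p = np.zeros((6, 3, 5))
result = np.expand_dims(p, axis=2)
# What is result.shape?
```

(6, 3, 1, 5)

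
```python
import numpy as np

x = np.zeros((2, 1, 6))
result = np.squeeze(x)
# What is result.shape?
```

(2, 6)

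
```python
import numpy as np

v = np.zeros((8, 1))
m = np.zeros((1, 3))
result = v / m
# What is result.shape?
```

(8, 3)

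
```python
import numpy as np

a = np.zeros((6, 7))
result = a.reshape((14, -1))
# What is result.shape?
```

(14, 3)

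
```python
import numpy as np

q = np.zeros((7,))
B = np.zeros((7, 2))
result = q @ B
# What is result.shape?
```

(2,)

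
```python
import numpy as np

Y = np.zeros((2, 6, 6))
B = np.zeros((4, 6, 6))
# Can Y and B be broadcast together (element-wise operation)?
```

No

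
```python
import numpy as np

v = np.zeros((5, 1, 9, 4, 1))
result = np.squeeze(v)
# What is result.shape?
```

(5, 9, 4)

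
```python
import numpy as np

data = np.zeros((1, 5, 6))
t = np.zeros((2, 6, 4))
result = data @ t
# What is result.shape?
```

(2, 5, 4)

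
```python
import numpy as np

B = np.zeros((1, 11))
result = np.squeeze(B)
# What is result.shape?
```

(11,)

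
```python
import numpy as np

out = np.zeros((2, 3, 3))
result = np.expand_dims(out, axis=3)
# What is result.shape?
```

(2, 3, 3, 1)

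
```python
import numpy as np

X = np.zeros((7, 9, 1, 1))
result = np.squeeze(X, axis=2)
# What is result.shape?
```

(7, 9, 1)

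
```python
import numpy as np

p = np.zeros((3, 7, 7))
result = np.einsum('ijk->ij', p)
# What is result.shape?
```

(3, 7)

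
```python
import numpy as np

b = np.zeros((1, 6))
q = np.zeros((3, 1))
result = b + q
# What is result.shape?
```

(3, 6)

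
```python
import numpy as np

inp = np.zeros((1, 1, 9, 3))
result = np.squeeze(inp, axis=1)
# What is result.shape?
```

(1, 9, 3)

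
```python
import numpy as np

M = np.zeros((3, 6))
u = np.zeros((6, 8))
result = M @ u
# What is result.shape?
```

(3, 8)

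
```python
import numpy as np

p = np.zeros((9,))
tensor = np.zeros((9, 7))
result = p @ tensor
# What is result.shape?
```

(7,)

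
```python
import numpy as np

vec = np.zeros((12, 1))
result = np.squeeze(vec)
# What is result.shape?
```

(12,)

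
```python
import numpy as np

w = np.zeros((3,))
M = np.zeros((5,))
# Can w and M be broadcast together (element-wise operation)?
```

No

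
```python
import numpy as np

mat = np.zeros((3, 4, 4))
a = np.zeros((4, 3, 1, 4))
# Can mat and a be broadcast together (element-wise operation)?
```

Yes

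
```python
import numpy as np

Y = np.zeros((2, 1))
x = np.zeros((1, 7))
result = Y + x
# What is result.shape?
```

(2, 7)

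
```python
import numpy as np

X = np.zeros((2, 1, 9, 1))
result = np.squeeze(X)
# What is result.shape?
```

(2, 9)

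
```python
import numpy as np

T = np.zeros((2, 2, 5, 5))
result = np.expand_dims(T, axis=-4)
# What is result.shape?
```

(2, 1, 2, 5, 5)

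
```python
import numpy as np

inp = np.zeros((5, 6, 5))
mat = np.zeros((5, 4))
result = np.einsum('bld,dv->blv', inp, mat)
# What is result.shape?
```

(5, 6, 4)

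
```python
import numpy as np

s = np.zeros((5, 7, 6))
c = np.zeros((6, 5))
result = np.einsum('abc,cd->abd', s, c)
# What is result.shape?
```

(5, 7, 5)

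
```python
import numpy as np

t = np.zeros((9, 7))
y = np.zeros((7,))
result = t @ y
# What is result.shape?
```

(9,)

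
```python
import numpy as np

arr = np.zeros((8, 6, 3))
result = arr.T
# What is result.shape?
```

(3, 6, 8)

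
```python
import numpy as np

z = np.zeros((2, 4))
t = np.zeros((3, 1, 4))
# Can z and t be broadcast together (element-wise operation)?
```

Yes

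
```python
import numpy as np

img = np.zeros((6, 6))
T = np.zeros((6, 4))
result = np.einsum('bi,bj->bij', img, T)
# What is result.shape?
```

(6, 6, 4)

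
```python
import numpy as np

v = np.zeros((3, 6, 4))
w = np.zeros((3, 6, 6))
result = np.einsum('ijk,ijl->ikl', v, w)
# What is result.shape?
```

(3, 4, 6)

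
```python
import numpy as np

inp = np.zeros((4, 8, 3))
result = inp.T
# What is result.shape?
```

(3, 8, 4)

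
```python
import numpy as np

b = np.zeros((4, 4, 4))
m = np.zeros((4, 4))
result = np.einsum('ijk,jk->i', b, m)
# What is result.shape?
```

(4,)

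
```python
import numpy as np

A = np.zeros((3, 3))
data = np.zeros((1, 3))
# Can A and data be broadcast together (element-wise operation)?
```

Yes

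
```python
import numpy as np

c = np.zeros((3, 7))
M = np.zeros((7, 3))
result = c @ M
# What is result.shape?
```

(3, 3)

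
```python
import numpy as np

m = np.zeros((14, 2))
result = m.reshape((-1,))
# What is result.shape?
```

(28,)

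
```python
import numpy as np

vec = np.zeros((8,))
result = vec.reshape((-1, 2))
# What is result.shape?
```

(4, 2)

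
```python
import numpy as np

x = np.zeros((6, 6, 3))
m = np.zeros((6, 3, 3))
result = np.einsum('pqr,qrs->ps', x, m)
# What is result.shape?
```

(6, 3)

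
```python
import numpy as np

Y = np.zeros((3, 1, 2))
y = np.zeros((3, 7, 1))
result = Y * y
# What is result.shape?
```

(3, 7, 2)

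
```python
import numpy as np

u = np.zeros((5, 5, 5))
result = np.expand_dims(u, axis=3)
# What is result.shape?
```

(5, 5, 5, 1)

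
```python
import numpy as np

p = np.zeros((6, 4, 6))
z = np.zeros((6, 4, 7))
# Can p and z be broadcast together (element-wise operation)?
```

No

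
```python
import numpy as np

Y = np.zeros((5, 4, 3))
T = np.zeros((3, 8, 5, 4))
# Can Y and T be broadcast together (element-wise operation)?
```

No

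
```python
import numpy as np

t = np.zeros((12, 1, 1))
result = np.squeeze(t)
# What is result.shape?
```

(12,)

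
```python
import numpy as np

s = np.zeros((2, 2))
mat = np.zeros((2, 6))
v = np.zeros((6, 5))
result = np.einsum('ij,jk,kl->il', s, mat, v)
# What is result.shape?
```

(2, 5)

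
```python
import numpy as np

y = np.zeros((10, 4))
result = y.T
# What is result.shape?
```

(4, 10)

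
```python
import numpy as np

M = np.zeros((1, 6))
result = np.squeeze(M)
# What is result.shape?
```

(6,)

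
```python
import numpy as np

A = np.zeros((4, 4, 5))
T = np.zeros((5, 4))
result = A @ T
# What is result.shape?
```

(4, 4, 4)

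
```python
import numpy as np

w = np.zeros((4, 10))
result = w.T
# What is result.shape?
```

(10, 4)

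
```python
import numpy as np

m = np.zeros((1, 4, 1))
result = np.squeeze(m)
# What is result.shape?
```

(4,)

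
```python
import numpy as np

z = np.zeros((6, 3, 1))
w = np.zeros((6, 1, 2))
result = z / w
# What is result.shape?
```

(6, 3, 2)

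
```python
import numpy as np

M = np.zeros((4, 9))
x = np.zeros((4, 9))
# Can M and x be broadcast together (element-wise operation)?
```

Yes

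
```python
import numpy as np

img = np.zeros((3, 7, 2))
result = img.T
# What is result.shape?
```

(2, 7, 3)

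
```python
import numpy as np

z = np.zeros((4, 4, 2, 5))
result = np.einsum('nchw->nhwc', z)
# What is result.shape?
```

(4, 2, 5, 4)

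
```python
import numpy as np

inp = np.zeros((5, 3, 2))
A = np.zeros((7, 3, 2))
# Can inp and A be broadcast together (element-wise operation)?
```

No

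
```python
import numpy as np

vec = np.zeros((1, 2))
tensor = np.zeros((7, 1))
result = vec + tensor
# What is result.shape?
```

(7, 2)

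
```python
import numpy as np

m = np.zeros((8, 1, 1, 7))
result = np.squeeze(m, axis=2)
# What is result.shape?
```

(8, 1, 7)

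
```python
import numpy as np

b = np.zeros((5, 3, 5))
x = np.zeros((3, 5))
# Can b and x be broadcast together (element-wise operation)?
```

Yes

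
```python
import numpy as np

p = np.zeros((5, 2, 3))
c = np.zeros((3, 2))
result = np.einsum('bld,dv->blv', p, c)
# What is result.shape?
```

(5, 2, 2)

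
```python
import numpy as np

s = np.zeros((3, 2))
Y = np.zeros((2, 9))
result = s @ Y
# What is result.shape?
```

(3, 9)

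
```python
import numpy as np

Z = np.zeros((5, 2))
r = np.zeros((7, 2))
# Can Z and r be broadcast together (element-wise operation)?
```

No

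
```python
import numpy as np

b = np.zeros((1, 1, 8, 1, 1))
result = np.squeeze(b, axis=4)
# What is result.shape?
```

(1, 1, 8, 1)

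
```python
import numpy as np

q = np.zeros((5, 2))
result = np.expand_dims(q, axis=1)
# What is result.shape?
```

(5, 1, 2)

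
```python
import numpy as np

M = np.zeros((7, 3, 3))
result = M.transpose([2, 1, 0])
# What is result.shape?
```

(3, 3, 7)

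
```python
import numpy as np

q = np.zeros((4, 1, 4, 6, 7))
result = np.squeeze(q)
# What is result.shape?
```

(4, 4, 6, 7)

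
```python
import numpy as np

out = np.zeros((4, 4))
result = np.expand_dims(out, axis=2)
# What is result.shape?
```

(4, 4, 1)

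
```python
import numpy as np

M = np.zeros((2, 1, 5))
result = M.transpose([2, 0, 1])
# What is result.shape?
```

(5, 2, 1)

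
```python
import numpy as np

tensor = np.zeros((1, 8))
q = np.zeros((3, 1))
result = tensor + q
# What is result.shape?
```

(3, 8)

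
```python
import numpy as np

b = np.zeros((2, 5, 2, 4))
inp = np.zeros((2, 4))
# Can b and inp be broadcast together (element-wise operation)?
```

Yes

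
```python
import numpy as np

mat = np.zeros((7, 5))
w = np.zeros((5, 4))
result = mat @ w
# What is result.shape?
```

(7, 4)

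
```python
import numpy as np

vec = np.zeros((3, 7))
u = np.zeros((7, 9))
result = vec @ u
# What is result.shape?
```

(3, 9)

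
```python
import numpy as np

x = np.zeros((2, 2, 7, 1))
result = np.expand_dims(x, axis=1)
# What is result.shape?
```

(2, 1, 2, 7, 1)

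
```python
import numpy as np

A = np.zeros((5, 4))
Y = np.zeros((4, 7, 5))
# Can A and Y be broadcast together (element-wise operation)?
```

No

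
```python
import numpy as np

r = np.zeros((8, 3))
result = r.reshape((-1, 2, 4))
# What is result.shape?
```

(3, 2, 4)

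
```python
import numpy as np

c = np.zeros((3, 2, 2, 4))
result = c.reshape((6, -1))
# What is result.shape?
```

(6, 8)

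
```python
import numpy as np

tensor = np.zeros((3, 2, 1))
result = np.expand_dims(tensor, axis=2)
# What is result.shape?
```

(3, 2, 1, 1)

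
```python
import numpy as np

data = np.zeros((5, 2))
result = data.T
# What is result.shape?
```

(2, 5)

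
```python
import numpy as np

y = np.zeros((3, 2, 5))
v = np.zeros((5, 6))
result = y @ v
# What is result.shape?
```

(3, 2, 6)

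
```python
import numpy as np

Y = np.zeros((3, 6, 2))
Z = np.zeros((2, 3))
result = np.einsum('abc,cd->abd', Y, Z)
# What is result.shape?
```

(3, 6, 3)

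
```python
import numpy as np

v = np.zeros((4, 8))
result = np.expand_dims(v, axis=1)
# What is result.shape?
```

(4, 1, 8)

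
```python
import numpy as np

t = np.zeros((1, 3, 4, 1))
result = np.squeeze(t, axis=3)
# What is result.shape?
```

(1, 3, 4)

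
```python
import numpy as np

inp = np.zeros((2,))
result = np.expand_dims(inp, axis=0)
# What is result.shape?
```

(1, 2)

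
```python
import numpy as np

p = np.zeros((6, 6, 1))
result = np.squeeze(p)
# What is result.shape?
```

(6, 6)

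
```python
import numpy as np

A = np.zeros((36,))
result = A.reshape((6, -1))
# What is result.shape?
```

(6, 6)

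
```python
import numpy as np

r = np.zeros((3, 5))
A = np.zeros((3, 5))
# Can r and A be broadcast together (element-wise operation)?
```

Yes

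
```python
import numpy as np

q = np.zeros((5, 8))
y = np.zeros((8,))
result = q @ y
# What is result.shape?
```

(5,)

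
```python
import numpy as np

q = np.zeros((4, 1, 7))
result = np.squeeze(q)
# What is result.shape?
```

(4, 7)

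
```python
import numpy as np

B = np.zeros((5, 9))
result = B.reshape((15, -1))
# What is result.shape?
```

(15, 3)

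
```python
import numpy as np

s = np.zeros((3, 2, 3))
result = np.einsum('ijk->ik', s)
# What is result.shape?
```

(3, 3)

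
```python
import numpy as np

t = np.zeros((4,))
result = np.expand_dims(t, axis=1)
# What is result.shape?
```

(4, 1)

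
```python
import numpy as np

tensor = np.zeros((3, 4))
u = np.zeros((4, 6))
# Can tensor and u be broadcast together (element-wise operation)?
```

No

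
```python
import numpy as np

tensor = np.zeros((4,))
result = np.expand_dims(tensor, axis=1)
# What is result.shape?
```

(4, 1)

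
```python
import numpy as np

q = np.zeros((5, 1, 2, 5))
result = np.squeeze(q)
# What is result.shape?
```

(5, 2, 5)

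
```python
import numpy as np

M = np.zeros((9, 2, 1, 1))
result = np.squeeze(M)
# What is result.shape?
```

(9, 2)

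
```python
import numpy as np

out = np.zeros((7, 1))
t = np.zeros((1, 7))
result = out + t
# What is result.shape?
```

(7, 7)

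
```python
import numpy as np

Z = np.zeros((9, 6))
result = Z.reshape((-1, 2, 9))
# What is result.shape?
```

(3, 2, 9)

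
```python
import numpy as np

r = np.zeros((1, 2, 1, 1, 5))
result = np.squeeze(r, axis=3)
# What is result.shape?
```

(1, 2, 1, 5)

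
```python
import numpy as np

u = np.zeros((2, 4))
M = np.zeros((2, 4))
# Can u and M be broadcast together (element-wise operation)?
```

Yes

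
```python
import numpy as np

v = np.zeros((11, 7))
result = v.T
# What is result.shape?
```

(7, 11)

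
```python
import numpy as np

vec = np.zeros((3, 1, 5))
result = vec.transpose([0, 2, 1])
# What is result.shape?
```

(3, 5, 1)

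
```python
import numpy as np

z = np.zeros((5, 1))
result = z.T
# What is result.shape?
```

(1, 5)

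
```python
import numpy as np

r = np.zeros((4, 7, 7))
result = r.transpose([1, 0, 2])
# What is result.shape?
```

(7, 4, 7)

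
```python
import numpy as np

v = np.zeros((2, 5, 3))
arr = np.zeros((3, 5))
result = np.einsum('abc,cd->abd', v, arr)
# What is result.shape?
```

(2, 5, 5)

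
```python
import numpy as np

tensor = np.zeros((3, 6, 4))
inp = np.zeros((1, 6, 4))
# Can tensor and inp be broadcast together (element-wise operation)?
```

Yes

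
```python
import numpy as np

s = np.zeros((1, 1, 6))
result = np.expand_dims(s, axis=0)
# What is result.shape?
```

(1, 1, 1, 6)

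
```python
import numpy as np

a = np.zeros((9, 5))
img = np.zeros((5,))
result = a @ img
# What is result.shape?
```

(9,)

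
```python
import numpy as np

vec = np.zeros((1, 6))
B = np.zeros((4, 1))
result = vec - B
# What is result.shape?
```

(4, 6)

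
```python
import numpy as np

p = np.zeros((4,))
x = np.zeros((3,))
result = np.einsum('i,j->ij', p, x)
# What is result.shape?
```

(4, 3)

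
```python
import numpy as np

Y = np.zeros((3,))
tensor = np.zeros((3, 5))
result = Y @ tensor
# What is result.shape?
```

(5,)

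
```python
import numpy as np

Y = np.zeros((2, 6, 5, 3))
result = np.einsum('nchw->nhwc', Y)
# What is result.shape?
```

(2, 5, 3, 6)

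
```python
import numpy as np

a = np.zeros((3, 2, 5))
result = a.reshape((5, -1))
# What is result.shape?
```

(5, 6)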